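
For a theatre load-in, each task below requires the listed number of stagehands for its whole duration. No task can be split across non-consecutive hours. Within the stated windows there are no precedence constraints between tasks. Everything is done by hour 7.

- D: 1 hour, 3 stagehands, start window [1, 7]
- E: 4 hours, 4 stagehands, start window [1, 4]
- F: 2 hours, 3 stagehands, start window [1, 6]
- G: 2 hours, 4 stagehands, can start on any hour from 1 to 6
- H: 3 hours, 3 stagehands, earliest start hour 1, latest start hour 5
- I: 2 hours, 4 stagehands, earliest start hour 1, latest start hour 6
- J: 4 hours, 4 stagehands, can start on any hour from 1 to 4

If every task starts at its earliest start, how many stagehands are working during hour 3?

11

At early start, hour 3 has: E, H, J.
Demand: 4 + 3 + 4 = 11.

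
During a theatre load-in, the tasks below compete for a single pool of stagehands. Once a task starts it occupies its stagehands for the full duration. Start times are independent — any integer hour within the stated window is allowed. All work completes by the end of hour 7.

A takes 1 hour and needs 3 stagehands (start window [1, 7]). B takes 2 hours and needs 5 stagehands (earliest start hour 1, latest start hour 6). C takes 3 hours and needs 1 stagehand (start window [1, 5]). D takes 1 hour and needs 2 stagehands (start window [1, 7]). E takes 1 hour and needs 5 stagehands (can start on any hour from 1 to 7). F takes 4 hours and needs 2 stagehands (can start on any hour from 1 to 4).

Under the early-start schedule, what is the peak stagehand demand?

18

Early-start schedule: A@1, B@1, C@1, D@1, E@1, F@1.
Load per hour: hour 1: 18, hour 2: 8, hour 3: 3, hour 4: 2, hour 5: 0, hour 6: 0, hour 7: 0.
Peak is 18.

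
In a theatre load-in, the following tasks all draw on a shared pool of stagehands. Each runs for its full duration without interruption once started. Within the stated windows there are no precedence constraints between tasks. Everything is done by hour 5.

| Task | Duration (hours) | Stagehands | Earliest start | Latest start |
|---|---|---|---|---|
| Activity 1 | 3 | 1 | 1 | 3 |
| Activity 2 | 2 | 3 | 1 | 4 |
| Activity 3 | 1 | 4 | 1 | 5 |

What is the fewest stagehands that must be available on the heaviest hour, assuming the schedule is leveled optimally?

4

Early-start (Activity 1@1, Activity 2@1, Activity 3@1) gives peak 8: h1:8  h2:4  h3:1  h4:0  h5:0.
Shift Activity 3→4.
Schedule Activity 1@1, Activity 2@1, Activity 3@4: h1:4  h2:4  h3:1  h4:4  h5:0 — peak 4.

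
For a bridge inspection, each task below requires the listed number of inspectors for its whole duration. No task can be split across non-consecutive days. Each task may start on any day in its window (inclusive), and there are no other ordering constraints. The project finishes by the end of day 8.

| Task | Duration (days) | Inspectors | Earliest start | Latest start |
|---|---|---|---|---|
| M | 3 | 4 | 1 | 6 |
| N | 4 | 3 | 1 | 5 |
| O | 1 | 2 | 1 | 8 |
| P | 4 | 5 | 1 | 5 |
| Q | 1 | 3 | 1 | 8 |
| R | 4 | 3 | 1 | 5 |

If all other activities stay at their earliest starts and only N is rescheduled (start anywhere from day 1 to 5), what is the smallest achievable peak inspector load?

N@1: d1:20  d2:15  d3:15  d4:11  d5:0  d6:0  d7:0  d8:0 → peak 20
N@2: d1:17  d2:15  d3:15  d4:11  d5:3  d6:0  d7:0  d8:0 → peak 17
N@3: d1:17  d2:12  d3:15  d4:11  d5:3  d6:3  d7:0  d8:0 → peak 17
N@4: d1:17  d2:12  d3:12  d4:11  d5:3  d6:3  d7:3  d8:0 → peak 17
N@5: d1:17  d2:12  d3:12  d4:8  d5:3  d6:3  d7:3  d8:3 → peak 17
Best is N@2, peak 17.

17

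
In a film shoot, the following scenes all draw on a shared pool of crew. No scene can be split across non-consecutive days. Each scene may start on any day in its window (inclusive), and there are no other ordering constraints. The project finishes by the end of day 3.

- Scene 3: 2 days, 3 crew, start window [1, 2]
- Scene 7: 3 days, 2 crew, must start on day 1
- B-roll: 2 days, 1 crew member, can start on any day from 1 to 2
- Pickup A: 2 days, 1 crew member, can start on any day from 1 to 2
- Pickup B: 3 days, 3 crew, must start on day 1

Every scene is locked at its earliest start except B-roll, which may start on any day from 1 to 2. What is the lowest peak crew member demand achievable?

10

B-roll@1: d1:10  d2:10  d3:5 → peak 10
B-roll@2: d1:9  d2:10  d3:6 → peak 10
Best is B-roll@1, peak 10.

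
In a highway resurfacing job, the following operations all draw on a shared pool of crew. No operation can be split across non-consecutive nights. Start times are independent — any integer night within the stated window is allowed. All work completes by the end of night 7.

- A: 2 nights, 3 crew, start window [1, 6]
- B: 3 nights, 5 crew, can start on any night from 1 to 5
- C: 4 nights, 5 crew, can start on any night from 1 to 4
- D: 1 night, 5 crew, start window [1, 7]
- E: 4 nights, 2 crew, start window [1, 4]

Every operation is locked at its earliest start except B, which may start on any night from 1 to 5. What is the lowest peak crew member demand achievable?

B@1: n1:20  n2:15  n3:12  n4:7  n5:0  n6:0  n7:0 → peak 20
B@2: n1:15  n2:15  n3:12  n4:12  n5:0  n6:0  n7:0 → peak 15
B@3: n1:15  n2:10  n3:12  n4:12  n5:5  n6:0  n7:0 → peak 15
B@4: n1:15  n2:10  n3:7  n4:12  n5:5  n6:5  n7:0 → peak 15
B@5: n1:15  n2:10  n3:7  n4:7  n5:5  n6:5  n7:5 → peak 15
Best is B@2, peak 15.

15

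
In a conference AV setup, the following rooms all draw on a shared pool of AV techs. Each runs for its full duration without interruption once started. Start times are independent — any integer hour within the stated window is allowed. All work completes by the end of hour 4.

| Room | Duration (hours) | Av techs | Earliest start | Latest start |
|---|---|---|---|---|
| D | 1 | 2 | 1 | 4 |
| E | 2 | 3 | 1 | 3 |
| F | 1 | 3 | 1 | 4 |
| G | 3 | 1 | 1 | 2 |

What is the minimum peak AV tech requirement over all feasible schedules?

4

Early-start (D@1, E@1, F@1, G@1) gives peak 9: h1:9  h2:4  h3:1  h4:0.
Shift E→2, F→4.
Schedule D@1, E@2, F@4, G@1: h1:3  h2:4  h3:4  h4:3 — peak 4.
Total AV tech-hours = 14 over 4 hours ⇒ peak ≥ ⌈14/4⌉ = 4, so 4 is optimal.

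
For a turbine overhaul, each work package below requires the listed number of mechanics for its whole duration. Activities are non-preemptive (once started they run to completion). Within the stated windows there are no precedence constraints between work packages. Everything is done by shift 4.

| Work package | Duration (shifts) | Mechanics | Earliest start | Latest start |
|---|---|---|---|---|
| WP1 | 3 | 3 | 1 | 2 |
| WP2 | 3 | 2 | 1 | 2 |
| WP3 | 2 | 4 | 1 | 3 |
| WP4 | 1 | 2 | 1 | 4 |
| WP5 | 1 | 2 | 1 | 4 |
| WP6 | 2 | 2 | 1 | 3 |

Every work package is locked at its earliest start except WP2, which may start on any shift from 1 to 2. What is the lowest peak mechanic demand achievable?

WP2@1: s1:15  s2:11  s3:5  s4:0 → peak 15
WP2@2: s1:13  s2:11  s3:5  s4:2 → peak 13
Best is WP2@2, peak 13.

13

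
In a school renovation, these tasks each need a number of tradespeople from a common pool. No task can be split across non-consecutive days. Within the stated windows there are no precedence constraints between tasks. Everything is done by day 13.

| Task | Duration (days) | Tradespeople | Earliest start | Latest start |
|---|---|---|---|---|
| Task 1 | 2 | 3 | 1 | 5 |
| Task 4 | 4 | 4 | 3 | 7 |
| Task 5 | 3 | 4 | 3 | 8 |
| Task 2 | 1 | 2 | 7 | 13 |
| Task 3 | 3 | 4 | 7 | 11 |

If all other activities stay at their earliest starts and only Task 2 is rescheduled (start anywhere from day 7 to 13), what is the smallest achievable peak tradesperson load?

8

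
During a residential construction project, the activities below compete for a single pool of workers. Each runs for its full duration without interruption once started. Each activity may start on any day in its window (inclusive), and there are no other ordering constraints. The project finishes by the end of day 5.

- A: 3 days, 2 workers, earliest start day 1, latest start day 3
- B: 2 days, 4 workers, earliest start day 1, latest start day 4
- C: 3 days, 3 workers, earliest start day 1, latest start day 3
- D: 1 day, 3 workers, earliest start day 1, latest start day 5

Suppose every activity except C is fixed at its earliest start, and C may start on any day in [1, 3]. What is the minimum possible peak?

9

C@1: d1:12  d2:9  d3:5  d4:0  d5:0 → peak 12
C@2: d1:9  d2:9  d3:5  d4:3  d5:0 → peak 9
C@3: d1:9  d2:6  d3:5  d4:3  d5:3 → peak 9
Best is C@2, peak 9.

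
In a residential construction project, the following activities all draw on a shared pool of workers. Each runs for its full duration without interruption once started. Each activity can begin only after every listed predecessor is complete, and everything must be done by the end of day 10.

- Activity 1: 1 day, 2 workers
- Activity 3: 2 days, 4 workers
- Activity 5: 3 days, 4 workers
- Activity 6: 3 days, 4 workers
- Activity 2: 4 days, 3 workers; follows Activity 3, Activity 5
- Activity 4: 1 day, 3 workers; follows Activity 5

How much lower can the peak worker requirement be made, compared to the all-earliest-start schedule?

7

Early-start peak: d1:14  d2:12  d3:8  d4:6  d5:3  d6:3  d7:3  d8:0  d9:0  d10:0 ⇒ 14.
Leveled (Activity 1@1, Activity 3@1, Activity 5@3, Activity 6@6, Activity 2@6, Activity 4@9): d1:6  d2:4  d3:4  d4:4  d5:4  d6:7  d7:7  d8:7  d9:6  d10:0 ⇒ 7.
Reduction 14 − 7 = 7.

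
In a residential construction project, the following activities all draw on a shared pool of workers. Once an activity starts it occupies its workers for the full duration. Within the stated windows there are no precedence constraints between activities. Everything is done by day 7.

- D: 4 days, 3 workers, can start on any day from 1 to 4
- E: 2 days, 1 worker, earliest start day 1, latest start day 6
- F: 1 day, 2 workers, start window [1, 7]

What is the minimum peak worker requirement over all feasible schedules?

3

Early-start (D@1, E@1, F@1) gives peak 6: d1:6  d2:4  d3:3  d4:3  d5:0  d6:0  d7:0.
Shift E→5, F→5.
Schedule D@1, E@5, F@5: d1:3  d2:3  d3:3  d4:3  d5:3  d6:1  d7:0 — peak 3.
Total worker-days = 16 over 7 days ⇒ peak ≥ ⌈16/7⌉ = 3, so 3 is optimal.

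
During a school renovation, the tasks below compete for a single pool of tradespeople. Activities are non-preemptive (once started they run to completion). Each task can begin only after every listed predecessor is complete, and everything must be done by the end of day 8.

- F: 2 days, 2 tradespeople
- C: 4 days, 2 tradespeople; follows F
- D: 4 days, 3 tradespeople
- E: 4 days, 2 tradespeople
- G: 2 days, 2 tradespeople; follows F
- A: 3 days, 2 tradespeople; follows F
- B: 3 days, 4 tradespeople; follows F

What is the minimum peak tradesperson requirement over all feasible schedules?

8

Early-start (F@1, C@3, D@1, E@1, G@3, A@3, B@3) gives peak 15: d1:7  d2:7  d3:15  d4:15  d5:8  d6:2  d7:0  d8:0.
Shift G→7, A→5, B→5.
Schedule F@1, C@3, D@1, E@1, G@7, A@5, B@5: d1:7  d2:7  d3:7  d4:7  d5:8  d6:8  d7:8  d8:2 — peak 8.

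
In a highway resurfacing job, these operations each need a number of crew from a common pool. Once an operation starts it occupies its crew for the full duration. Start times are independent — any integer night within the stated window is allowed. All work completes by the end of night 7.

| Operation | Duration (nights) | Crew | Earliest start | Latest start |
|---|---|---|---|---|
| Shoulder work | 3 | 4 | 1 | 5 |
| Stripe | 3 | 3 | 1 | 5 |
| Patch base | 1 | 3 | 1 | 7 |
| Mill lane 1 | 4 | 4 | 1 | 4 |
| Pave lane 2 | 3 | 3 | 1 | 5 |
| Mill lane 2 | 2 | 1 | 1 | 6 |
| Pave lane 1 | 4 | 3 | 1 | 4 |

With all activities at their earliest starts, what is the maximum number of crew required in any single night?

21

Early-start schedule: Shoulder work@1, Stripe@1, Patch base@1, Mill lane 1@1, Pave lane 2@1, Mill lane 2@1, Pave lane 1@1.
Load per night: night 1: 21, night 2: 18, night 3: 17, night 4: 7, night 5: 0, night 6: 0, night 7: 0.
Peak is 21.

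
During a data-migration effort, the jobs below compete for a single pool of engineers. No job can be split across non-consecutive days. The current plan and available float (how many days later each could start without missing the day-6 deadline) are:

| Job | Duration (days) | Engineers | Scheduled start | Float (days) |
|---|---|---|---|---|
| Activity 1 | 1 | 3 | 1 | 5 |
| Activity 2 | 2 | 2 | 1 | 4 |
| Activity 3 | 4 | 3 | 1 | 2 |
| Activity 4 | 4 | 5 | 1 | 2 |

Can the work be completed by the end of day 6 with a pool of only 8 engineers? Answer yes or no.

Schedule Activity 1@1, Activity 2@1, Activity 3@1, Activity 4@3: d1:8  d2:5  d3:8  d4:8  d5:5  d6:5 — peak 8 ≤ 8.

yes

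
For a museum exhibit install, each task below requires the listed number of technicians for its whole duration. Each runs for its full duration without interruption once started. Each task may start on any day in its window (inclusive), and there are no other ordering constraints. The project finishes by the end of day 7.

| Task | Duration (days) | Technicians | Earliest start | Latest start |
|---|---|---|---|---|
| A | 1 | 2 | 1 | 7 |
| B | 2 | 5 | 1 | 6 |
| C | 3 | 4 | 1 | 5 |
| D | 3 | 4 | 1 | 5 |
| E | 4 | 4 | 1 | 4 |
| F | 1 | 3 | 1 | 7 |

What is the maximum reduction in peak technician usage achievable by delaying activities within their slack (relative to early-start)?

Early-start peak: d1:22  d2:17  d3:12  d4:4  d5:0  d6:0  d7:0 ⇒ 22.
Leveled (A@1, B@1, C@2, D@5, E@3, F@7): d1:7  d2:9  d3:8  d4:8  d5:8  d6:8  d7:7 ⇒ 9.
Reduction 22 − 9 = 13.

13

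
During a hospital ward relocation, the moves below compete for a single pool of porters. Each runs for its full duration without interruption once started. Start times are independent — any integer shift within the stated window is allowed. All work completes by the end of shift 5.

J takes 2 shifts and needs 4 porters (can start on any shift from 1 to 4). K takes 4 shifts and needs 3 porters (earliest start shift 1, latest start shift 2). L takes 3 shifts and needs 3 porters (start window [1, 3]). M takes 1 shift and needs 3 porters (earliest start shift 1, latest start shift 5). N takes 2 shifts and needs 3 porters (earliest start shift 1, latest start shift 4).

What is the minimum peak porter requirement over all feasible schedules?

9

Early-start (J@1, K@1, L@1, M@1, N@1) gives peak 16: s1:16  s2:13  s3:6  s4:3  s5:0.
Shift L→3, M→3, N→4.
Schedule J@1, K@1, L@3, M@3, N@4: s1:7  s2:7  s3:9  s4:9  s5:6 — peak 9.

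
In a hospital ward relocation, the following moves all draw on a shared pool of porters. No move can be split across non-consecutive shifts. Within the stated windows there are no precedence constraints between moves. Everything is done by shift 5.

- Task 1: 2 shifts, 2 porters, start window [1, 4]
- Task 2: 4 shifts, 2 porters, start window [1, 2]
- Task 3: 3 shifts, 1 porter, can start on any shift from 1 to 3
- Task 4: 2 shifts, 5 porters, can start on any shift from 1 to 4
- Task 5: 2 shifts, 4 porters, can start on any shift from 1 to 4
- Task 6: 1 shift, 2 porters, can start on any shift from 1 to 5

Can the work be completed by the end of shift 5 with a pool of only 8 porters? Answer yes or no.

Schedule Task 1@1, Task 2@1, Task 3@3, Task 4@3, Task 5@1, Task 6@5: s1:8  s2:8  s3:8  s4:8  s5:3 — peak 8 ≤ 8.

yes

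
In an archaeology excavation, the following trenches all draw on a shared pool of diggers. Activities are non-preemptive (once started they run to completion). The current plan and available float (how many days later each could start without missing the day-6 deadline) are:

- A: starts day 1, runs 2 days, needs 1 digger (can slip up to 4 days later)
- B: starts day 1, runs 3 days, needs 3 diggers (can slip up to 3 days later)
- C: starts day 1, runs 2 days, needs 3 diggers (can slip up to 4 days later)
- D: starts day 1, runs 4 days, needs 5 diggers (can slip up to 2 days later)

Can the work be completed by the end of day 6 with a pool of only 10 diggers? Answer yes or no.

yes

Schedule A@1, B@1, C@1, D@3: d1:7  d2:7  d3:8  d4:5  d5:5  d6:5 — peak 8 ≤ 10.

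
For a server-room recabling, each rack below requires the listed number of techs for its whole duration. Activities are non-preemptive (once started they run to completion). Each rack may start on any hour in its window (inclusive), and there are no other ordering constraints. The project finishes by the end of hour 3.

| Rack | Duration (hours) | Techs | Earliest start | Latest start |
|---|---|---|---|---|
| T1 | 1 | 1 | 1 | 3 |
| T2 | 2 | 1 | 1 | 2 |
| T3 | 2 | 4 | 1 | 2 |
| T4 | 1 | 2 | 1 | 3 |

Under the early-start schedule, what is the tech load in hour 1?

8

At early start, hour 1 has: T1, T2, T3, T4.
Demand: 1 + 1 + 4 + 2 = 8.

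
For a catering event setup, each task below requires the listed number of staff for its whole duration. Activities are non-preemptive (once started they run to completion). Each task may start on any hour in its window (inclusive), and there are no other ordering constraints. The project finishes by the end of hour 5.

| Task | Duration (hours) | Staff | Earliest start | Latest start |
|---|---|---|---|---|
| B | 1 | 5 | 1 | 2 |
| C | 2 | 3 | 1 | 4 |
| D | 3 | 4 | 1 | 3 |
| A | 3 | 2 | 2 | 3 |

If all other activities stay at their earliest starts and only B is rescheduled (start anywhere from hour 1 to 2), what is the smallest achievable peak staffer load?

12

B@1: h1:12  h2:9  h3:6  h4:2  h5:0 → peak 12
B@2: h1:7  h2:14  h3:6  h4:2  h5:0 → peak 14
Best is B@1, peak 12.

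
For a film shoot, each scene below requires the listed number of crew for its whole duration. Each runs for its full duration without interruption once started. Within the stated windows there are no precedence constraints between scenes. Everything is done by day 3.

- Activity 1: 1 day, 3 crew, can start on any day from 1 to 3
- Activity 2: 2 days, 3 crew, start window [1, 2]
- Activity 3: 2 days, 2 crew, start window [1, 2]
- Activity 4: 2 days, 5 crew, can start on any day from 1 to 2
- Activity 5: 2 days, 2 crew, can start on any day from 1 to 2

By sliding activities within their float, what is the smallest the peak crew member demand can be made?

12

Early-start (Activity 1@1, Activity 2@1, Activity 3@1, Activity 4@1, Activity 5@1) gives peak 15: d1:15  d2:12  d3:0.
Shift Activity 4→2.
Schedule Activity 1@1, Activity 2@1, Activity 3@1, Activity 4@2, Activity 5@1: d1:10  d2:12  d3:5 — peak 12.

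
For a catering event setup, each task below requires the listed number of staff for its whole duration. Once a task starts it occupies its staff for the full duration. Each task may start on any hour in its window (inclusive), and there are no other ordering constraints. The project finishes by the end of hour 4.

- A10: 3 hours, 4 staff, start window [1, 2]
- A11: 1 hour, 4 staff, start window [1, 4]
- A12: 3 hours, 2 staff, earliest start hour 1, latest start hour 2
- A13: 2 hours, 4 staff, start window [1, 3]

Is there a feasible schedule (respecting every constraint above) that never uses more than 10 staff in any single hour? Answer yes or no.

Schedule A10@1, A11@1, A12@1, A13@2: h1:10  h2:10  h3:10  h4:0 — peak 10 ≤ 10.

yes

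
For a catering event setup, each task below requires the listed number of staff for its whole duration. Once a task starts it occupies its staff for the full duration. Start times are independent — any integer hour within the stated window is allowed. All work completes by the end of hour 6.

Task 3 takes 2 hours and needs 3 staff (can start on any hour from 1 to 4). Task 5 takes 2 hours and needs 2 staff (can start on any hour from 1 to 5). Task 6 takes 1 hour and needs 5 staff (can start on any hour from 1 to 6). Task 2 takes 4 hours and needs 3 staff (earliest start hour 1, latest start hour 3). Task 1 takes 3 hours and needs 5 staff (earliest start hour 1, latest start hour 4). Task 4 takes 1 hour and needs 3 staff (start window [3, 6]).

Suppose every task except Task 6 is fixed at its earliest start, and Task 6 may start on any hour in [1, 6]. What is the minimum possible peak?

Task 6@1: h1:18  h2:13  h3:11  h4:3  h5:0  h6:0 → peak 18
Task 6@2: h1:13  h2:18  h3:11  h4:3  h5:0  h6:0 → peak 18
Task 6@3: h1:13  h2:13  h3:16  h4:3  h5:0  h6:0 → peak 16
Task 6@4: h1:13  h2:13  h3:11  h4:8  h5:0  h6:0 → peak 13
Task 6@5: h1:13  h2:13  h3:11  h4:3  h5:5  h6:0 → peak 13
Task 6@6: h1:13  h2:13  h3:11  h4:3  h5:0  h6:5 → peak 13
Best is Task 6@4, peak 13.

13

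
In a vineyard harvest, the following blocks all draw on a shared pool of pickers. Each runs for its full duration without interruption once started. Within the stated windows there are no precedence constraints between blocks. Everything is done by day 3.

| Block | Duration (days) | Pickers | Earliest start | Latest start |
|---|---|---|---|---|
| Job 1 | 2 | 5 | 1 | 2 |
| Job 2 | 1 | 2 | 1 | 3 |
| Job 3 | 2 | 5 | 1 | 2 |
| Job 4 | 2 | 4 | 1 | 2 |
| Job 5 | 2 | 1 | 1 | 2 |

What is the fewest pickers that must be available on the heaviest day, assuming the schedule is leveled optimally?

15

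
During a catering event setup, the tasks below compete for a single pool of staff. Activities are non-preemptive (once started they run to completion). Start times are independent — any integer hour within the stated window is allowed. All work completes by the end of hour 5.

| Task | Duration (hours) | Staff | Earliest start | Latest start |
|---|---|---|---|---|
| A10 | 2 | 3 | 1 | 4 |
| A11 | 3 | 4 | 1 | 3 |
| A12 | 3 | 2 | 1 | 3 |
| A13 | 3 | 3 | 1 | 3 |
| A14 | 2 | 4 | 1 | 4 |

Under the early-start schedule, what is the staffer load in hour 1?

At early start, hour 1 has: A10, A11, A12, A13, A14.
Demand: 3 + 4 + 2 + 3 + 4 = 16.

16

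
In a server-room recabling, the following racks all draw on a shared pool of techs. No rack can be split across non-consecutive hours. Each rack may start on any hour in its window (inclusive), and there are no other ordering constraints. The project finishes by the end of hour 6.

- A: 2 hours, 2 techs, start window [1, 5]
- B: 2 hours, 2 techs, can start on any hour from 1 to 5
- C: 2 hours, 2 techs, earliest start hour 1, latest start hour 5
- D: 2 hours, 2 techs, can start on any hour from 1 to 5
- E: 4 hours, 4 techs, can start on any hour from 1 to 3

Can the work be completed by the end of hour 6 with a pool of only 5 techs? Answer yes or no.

no

Total tech-hours = 32; over 6 hours the average is 32/6 > 5, so some hour must exceed 5.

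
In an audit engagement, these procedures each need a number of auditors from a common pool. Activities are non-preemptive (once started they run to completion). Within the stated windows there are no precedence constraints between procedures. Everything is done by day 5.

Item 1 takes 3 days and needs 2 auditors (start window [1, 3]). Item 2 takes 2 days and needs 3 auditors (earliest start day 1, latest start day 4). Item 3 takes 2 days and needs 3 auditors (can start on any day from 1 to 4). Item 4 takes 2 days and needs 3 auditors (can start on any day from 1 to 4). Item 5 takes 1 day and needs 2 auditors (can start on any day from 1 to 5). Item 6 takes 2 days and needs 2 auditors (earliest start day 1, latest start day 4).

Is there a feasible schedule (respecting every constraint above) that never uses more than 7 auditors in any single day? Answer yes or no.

yes

Schedule Item 1@1, Item 2@1, Item 3@3, Item 4@4, Item 5@1, Item 6@2: d1:7  d2:7  d3:7  d4:6  d5:3 — peak 7 ≤ 7.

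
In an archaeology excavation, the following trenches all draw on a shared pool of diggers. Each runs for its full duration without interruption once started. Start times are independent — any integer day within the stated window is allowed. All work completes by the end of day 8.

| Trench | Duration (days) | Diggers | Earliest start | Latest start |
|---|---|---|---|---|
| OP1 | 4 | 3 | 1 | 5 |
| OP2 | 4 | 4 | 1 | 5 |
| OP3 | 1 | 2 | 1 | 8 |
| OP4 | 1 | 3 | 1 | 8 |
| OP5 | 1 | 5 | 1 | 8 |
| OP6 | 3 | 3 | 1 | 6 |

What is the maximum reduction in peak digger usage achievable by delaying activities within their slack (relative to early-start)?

13

Early-start peak: d1:20  d2:10  d3:10  d4:7  d5:0  d6:0  d7:0  d8:0 ⇒ 20.
Leveled (OP1@1, OP2@1, OP3@5, OP4@6, OP5@5, OP6@6): d1:7  d2:7  d3:7  d4:7  d5:7  d6:6  d7:3  d8:3 ⇒ 7.
Reduction 20 − 7 = 13.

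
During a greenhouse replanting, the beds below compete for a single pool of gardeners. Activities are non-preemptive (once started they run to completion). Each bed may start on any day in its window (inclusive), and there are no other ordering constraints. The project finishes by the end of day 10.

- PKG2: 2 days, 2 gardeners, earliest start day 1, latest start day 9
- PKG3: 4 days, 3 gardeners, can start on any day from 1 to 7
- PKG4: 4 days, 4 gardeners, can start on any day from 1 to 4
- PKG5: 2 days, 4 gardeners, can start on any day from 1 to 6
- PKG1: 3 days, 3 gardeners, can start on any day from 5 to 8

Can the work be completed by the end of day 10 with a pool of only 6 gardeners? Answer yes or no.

yes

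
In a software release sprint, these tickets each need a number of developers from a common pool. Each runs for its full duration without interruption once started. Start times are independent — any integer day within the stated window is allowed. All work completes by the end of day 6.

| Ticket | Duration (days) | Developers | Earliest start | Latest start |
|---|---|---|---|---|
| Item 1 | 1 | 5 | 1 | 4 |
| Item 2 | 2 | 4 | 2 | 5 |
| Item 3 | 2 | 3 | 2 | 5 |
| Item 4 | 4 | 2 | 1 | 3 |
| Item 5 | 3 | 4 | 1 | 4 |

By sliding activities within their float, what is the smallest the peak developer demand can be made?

7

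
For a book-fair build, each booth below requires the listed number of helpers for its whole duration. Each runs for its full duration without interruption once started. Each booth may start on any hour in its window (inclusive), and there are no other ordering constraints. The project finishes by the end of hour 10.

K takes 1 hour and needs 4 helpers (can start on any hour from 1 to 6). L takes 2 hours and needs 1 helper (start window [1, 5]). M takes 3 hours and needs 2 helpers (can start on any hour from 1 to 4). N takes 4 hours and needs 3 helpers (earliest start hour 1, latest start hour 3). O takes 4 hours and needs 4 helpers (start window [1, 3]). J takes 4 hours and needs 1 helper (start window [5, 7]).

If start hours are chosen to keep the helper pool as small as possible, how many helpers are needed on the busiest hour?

Early-start (K@1, L@1, M@1, N@1, O@1, J@5) gives peak 14: h1:14  h2:10  h3:9  h4:7  h5:1  h6:1  h7:1  h8:1  h9:0  h10:0.
Shift N→2, O→3.
Schedule K@1, L@1, M@1, N@2, O@3, J@5: h1:7  h2:6  h3:9  h4:7  h5:8  h6:5  h7:1  h8:1  h9:0  h10:0 — peak 9.

9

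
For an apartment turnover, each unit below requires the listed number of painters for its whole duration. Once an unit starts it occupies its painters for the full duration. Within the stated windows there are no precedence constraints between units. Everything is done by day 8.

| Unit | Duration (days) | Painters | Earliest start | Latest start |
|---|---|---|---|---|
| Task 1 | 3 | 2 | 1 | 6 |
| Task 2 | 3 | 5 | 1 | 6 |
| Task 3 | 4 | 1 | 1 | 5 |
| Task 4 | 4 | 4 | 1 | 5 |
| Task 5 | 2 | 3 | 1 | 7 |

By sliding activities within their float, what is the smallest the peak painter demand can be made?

7

Early-start (Task 1@1, Task 2@1, Task 3@1, Task 4@1, Task 5@1) gives peak 15: d1:15  d2:15  d3:12  d4:5  d5:0  d6:0  d7:0  d8:0.
Shift Task 2→6, Task 3→5, Task 5→4.
Schedule Task 1@1, Task 2@6, Task 3@5, Task 4@1, Task 5@4: d1:6  d2:6  d3:6  d4:7  d5:4  d6:6  d7:6  d8:6 — peak 7.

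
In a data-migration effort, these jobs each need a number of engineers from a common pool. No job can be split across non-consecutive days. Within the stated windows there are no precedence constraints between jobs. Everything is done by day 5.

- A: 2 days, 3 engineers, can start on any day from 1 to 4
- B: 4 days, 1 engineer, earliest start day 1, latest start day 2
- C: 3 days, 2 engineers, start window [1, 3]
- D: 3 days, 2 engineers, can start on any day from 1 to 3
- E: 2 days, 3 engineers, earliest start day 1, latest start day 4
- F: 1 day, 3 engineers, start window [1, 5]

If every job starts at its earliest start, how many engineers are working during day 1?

14

At early start, day 1 has: A, B, C, D, E, F.
Demand: 3 + 1 + 2 + 2 + 3 + 3 = 14.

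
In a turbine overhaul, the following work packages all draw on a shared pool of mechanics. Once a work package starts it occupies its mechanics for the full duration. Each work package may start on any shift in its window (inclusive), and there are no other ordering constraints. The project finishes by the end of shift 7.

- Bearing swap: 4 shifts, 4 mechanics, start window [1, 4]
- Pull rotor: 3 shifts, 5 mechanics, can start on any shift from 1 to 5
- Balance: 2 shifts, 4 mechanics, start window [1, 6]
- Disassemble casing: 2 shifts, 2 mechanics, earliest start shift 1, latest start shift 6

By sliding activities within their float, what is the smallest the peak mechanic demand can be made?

8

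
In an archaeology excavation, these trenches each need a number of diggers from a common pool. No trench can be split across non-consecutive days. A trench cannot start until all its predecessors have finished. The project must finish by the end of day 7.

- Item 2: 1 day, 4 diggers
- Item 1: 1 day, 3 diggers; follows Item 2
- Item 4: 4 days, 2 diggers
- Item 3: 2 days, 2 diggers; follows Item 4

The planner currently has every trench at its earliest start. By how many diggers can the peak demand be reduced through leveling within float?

1

Early-start peak: d1:6  d2:5  d3:2  d4:2  d5:2  d6:2  d7:0 ⇒ 6.
Leveled (Item 2@1, Item 1@2, Item 4@2, Item 3@6): d1:4  d2:5  d3:2  d4:2  d5:2  d6:2  d7:2 ⇒ 5.
Reduction 6 − 5 = 1.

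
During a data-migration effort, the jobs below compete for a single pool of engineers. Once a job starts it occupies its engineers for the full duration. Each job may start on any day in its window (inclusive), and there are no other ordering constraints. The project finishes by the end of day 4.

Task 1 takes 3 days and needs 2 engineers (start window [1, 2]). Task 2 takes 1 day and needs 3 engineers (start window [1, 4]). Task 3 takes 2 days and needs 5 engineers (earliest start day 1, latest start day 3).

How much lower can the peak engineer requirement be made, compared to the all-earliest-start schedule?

Early-start peak: d1:10  d2:7  d3:2  d4:0 ⇒ 10.
Leveled (Task 1@1, Task 2@1, Task 3@2): d1:5  d2:7  d3:7  d4:0 ⇒ 7.
Reduction 10 − 7 = 3.

3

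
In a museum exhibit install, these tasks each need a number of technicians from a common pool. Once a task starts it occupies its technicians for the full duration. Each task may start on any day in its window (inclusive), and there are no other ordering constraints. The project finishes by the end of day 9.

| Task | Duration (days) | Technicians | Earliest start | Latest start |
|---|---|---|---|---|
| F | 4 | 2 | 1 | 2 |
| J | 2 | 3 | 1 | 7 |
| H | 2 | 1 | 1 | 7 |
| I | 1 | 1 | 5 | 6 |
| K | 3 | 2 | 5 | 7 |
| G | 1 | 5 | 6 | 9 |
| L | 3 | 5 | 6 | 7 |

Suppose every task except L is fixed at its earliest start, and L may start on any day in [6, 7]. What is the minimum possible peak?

7

L@6: d1:6  d2:6  d3:2  d4:2  d5:3  d6:12  d7:7  d8:5  d9:0 → peak 12
L@7: d1:6  d2:6  d3:2  d4:2  d5:3  d6:7  d7:7  d8:5  d9:5 → peak 7
Best is L@7, peak 7.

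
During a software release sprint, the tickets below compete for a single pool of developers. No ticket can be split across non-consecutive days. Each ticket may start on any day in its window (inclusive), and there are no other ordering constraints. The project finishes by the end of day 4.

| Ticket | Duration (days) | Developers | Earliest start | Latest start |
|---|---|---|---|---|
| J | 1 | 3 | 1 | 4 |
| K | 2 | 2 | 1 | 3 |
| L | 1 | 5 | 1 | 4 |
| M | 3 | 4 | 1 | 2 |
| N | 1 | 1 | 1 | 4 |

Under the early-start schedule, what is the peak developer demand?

15

Early-start schedule: J@1, K@1, L@1, M@1, N@1.
Load per day: day 1: 15, day 2: 6, day 3: 4, day 4: 0.
Peak is 15.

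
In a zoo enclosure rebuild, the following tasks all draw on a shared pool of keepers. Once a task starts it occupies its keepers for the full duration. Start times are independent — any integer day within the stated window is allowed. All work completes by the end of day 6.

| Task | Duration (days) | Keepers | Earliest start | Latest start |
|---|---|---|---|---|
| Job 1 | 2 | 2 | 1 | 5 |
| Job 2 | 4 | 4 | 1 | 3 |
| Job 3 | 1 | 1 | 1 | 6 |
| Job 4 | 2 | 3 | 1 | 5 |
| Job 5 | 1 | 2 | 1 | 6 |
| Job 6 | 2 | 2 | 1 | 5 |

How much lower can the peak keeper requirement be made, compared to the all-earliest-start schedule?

Early-start peak: d1:14  d2:11  d3:4  d4:4  d5:0  d6:0 ⇒ 14.
Leveled (Job 1@1, Job 2@1, Job 3@3, Job 4@5, Job 5@4, Job 6@5): d1:6  d2:6  d3:5  d4:6  d5:5  d6:5 ⇒ 6.
Reduction 14 − 6 = 8.

8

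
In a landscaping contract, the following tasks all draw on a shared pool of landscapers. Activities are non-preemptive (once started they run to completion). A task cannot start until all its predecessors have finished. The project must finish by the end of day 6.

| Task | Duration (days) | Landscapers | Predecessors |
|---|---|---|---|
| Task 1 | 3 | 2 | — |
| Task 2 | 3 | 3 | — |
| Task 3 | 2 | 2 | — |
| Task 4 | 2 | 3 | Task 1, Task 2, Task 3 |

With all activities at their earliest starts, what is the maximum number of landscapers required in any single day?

Early-start schedule: Task 1@1, Task 2@1, Task 3@1, Task 4@4.
Load per day: day 1: 7, day 2: 7, day 3: 5, day 4: 3, day 5: 3, day 6: 0.
Peak is 7.

7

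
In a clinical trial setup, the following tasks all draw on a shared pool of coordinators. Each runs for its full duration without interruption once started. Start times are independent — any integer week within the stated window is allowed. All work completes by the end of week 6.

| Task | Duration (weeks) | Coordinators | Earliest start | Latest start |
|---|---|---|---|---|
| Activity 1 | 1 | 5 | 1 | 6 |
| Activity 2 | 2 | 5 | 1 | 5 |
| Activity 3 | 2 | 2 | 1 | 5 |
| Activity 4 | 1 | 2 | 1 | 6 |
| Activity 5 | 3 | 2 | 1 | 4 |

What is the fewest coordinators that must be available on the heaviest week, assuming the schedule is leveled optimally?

5

Early-start (Activity 1@1, Activity 2@1, Activity 3@1, Activity 4@1, Activity 5@1) gives peak 16: w1:16  w2:9  w3:2  w4:0  w5:0  w6:0.
Shift Activity 2→2, Activity 3→4, Activity 4→6, Activity 5→4.
Schedule Activity 1@1, Activity 2@2, Activity 3@4, Activity 4@6, Activity 5@4: w1:5  w2:5  w3:5  w4:4  w5:4  w6:4 — peak 5.
Total coordinator-weeks = 27 over 6 weeks ⇒ peak ≥ ⌈27/6⌉ = 5, so 5 is optimal.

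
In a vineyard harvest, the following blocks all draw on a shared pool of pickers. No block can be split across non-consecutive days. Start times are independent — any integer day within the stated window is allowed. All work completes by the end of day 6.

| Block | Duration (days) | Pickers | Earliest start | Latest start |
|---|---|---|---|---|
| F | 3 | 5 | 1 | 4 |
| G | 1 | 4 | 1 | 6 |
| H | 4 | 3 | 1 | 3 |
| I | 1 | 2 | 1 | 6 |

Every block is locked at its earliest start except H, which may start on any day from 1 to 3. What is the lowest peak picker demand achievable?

H@1: d1:14  d2:8  d3:8  d4:3  d5:0  d6:0 → peak 14
H@2: d1:11  d2:8  d3:8  d4:3  d5:3  d6:0 → peak 11
H@3: d1:11  d2:5  d3:8  d4:3  d5:3  d6:3 → peak 11
Best is H@2, peak 11.

11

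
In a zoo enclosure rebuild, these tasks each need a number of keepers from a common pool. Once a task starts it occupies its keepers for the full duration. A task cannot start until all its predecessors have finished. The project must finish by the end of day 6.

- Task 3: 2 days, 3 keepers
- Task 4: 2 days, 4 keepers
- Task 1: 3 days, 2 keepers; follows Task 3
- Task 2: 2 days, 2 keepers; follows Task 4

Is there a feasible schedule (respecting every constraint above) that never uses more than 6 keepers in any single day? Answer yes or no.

yes

Schedule Task 3@1, Task 4@3, Task 1@3, Task 2@5: d1:3  d2:3  d3:6  d4:6  d5:4  d6:2 — peak 6 ≤ 6.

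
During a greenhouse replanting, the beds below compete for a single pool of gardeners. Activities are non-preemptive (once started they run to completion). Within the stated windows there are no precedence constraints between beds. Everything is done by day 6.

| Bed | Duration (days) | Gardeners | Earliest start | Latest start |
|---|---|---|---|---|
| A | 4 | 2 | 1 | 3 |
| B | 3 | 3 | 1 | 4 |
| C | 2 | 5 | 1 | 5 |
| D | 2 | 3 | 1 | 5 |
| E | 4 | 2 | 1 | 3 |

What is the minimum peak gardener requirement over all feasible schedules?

8

Early-start (A@1, B@1, C@1, D@1, E@1) gives peak 15: d1:15  d2:15  d3:7  d4:4  d5:0  d6:0.
Shift C→5, E→3.
Schedule A@1, B@1, C@5, D@1, E@3: d1:8  d2:8  d3:7  d4:4  d5:7  d6:7 — peak 8.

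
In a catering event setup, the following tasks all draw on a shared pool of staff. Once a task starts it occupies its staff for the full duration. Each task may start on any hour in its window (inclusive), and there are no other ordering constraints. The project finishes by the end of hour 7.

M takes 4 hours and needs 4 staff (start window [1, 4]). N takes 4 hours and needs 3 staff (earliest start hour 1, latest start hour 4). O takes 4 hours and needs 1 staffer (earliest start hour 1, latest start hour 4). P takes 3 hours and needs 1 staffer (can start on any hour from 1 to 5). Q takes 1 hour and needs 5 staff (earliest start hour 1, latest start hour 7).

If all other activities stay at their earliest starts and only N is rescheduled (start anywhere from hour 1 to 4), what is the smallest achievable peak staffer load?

11

N@1: h1:14  h2:9  h3:9  h4:8  h5:0  h6:0  h7:0 → peak 14
N@2: h1:11  h2:9  h3:9  h4:8  h5:3  h6:0  h7:0 → peak 11
N@3: h1:11  h2:6  h3:9  h4:8  h5:3  h6:3  h7:0 → peak 11
N@4: h1:11  h2:6  h3:6  h4:8  h5:3  h6:3  h7:3 → peak 11
Best is N@2, peak 11.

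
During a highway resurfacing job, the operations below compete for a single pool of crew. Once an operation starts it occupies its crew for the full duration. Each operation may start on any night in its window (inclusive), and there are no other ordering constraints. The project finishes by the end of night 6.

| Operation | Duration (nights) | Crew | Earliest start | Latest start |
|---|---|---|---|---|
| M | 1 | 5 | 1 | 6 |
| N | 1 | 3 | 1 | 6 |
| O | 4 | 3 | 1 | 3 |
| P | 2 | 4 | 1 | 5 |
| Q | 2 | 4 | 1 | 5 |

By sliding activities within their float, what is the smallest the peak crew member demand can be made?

Early-start (M@1, N@1, O@1, P@1, Q@1) gives peak 19: n1:19  n2:11  n3:3  n4:3  n5:0  n6:0.
Shift N→2, O→2, P→3, Q→5.
Schedule M@1, N@2, O@2, P@3, Q@5: n1:5  n2:6  n3:7  n4:7  n5:7  n6:4 — peak 7.

7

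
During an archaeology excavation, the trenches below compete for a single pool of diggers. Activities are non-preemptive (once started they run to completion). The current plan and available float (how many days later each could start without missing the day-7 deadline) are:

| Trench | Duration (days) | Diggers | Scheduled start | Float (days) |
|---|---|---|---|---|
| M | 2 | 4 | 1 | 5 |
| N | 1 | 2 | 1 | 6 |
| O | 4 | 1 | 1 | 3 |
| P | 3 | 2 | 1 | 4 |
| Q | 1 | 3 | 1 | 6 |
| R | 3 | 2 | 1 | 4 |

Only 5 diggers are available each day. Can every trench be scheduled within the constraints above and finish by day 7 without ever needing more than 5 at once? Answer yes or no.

Schedule M@1, N@3, O@1, P@3, Q@6, R@4: d1:5  d2:5  d3:5  d4:5  d5:4  d6:5  d7:0 — peak 5 ≤ 5.

yes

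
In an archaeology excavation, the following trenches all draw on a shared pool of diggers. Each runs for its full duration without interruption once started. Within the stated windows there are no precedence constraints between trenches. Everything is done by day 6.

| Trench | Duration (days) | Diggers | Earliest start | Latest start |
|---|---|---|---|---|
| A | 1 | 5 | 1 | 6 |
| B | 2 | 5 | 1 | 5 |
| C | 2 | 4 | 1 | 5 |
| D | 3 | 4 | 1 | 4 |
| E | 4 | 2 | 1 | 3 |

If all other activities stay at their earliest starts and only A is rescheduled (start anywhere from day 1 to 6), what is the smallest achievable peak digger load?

15

A@1: d1:20  d2:15  d3:6  d4:2  d5:0  d6:0 → peak 20
A@2: d1:15  d2:20  d3:6  d4:2  d5:0  d6:0 → peak 20
A@3: d1:15  d2:15  d3:11  d4:2  d5:0  d6:0 → peak 15
A@4: d1:15  d2:15  d3:6  d4:7  d5:0  d6:0 → peak 15
A@5: d1:15  d2:15  d3:6  d4:2  d5:5  d6:0 → peak 15
A@6: d1:15  d2:15  d3:6  d4:2  d5:0  d6:5 → peak 15
Best is A@3, peak 15.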